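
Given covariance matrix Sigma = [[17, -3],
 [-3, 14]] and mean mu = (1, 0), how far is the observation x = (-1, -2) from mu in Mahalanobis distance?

Step 1 — centre the observation: (x - mu) = (-2, -2).

Step 2 — invert Sigma. det(Sigma) = 17·14 - (-3)² = 229.
  Sigma^{-1} = (1/det) · [[d, -b], [-b, a]] = [[0.0611, 0.0131],
 [0.0131, 0.0742]].

Step 3 — form the quadratic (x - mu)^T · Sigma^{-1} · (x - mu):
  Sigma^{-1} · (x - mu) = (-0.1485, -0.1747).
  (x - mu)^T · [Sigma^{-1} · (x - mu)] = (-2)·(-0.1485) + (-2)·(-0.1747) = 0.6463.

Step 4 — take square root: d = √(0.6463) ≈ 0.8039.

d(x, mu) = √(0.6463) ≈ 0.8039


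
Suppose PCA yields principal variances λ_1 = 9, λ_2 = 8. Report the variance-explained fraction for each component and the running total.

Step 1 — total variance = trace(Sigma) = Σ λ_i = 9 + 8 = 17.

Step 2 — fraction explained by component i = λ_i / Σ λ:
  PC1: 9/17 = 0.5294
  PC2: 8/17 = 0.4706

Step 3 — cumulative fraction after k components = (λ_1 + ... + λ_k) / Σ λ:
  k = 1: 9/17 = 0.5294
  k = 2: (9 + 8)/17 = 17/17 = 1

Summary (fraction, with percent):

explained: PC1 0.5294 (52.94%), PC2 0.4706 (47.06%);  cumulative: 0.5294, 1


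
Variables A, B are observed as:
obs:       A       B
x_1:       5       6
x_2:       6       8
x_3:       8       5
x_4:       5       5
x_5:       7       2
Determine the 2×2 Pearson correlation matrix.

Step 1 — column means:
  mean(A) = (5 + 6 + 8 + 5 + 7) / 5 = 31/5 = 6.2
  mean(B) = (6 + 8 + 5 + 5 + 2) / 5 = 26/5 = 5.2

Step 2 — sample variances and covariances s[i,j] = (1/(n-1)) · Σ_k (x_{k,i} - mean_i) · (x_{k,j} - mean_j), with n-1 = 4:
  s[A,A] = ((-1.2)·(-1.2) + (-0.2)·(-0.2) + (1.8)·(1.8) + (-1.2)·(-1.2) + (0.8)·(0.8)) / 4 = 6.8/4 = 1.7
  s[A,B] = ((-1.2)·(0.8) + (-0.2)·(2.8) + (1.8)·(-0.2) + (-1.2)·(-0.2) + (0.8)·(-3.2)) / 4 = -4.2/4 = -1.05
  s[B,B] = ((0.8)·(0.8) + (2.8)·(2.8) + (-0.2)·(-0.2) + (-0.2)·(-0.2) + (-3.2)·(-3.2)) / 4 = 18.8/4 = 4.7
  Sample standard deviations s_i = √(s[i,i]):
  s(A) = √(1.7) = 1.3038
  s(B) = √(4.7) = 2.1679

Step 3 — r_{ij} = s_{ij} / (s_i · s_j):
  r[A,A] = 1 (diagonal).
  r[A,B] = -1.05 / (1.3038 · 2.1679) = -1.05 / 2.8267 = -0.3715
  r[B,B] = 1 (diagonal).

R is symmetric with unit diagonal. Assembling:

R = [[1, -0.3715],
 [-0.3715, 1]]


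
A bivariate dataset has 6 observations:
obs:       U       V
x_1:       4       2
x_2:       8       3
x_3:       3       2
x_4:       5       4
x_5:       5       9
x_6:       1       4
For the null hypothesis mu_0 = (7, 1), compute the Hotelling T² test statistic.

Step 1 — sample mean vector:
  mean(U) = (4 + 8 + 3 + 5 + 5 + 1) / 6 = 26/6 = 4.3333
  mean(V) = (2 + 3 + 2 + 4 + 9 + 4) / 6 = 24/6 = 4
  x̄ = (4.3333, 4),  deviation x̄ - mu_0 = (4.3333, 4) - (7, 1) = (-2.6667, 3).

Step 2 — sample covariance matrix, S[i,j] = (1/(n-1)) · Σ_k (x_{k,i} - mean_i) · (x_{k,j} - mean_j), divisor n-1 = 5:
  S[U,U] = ((-0.3333)·(-0.3333) + (3.6667)·(3.6667) + (-1.3333)·(-1.3333) + (0.6667)·(0.6667) + (0.6667)·(0.6667) + (-3.3333)·(-3.3333)) / 5 = 27.3333/5 = 5.4667
  S[U,V] = ((-0.3333)·(-2) + (3.6667)·(-1) + (-1.3333)·(-2) + (0.6667)·(0) + (0.6667)·(5) + (-3.3333)·(0)) / 5 = 3/5 = 0.6
  S[V,V] = ((-2)·(-2) + (-1)·(-1) + (-2)·(-2) + (0)·(0) + (5)·(5) + (0)·(0)) / 5 = 34/5 = 6.8
  S = [[5.4667, 0.6],
 [0.6, 6.8]].

Step 3 — invert S. det(S) = 5.4667·6.8 - (0.6)² = 36.8133.
  S^{-1} = (1/det) · [[d, -b], [-b, a]] = [[0.1847, -0.0163],
 [-0.0163, 0.1485]].

Step 4 — quadratic form (x̄ - mu_0)^T · S^{-1} · (x̄ - mu_0):
  S^{-1} · (x̄ - mu_0) = (-0.5415, 0.489),
  (x̄ - mu_0)^T · [...] = (-2.6667)·(-0.5415) + (3)·(0.489) = 2.9108.

Step 5 — scale by n: T² = 6 · 2.9108 = 17.4647.

T² ≈ 17.4647


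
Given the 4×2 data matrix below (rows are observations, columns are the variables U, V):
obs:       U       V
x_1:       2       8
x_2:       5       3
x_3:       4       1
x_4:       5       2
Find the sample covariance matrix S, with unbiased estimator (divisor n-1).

Step 1 — column means:
  mean(U) = (2 + 5 + 4 + 5) / 4 = 16/4 = 4
  mean(V) = (8 + 3 + 1 + 2) / 4 = 14/4 = 3.5

Step 2 — sample covariance S[i,j] = (1/(n-1)) · Σ_k (x_{k,i} - mean_i) · (x_{k,j} - mean_j), with n-1 = 3.
  S[U,U] = ((-2)·(-2) + (1)·(1) + (0)·(0) + (1)·(1)) / 3 = 6/3 = 2
  S[U,V] = ((-2)·(4.5) + (1)·(-0.5) + (0)·(-2.5) + (1)·(-1.5)) / 3 = -11/3 = -3.6667
  S[V,V] = ((4.5)·(4.5) + (-0.5)·(-0.5) + (-2.5)·(-2.5) + (-1.5)·(-1.5)) / 3 = 29/3 = 9.6667

S is symmetric (S[j,i] = S[i,j]). Assembling:

S = [[2, -3.6667],
 [-3.6667, 9.6667]]


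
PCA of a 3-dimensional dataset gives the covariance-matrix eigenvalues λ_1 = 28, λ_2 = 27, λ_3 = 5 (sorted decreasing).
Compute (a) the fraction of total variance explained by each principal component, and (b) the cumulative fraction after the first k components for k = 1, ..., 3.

Step 1 — total variance = trace(Sigma) = Σ λ_i = 28 + 27 + 5 = 60.

Step 2 — fraction explained by component i = λ_i / Σ λ:
  PC1: 28/60 = 0.4667
  PC2: 27/60 = 0.45
  PC3: 5/60 = 0.0833

Step 3 — cumulative fraction after k components = (λ_1 + ... + λ_k) / Σ λ:
  k = 1: 28/60 = 0.4667
  k = 2: (28 + 27)/60 = 55/60 = 0.9167
  k = 3: (28 + 27 + 5)/60 = 60/60 = 1

Summary (fraction, with percent):

explained: PC1 0.4667 (46.67%), PC2 0.45 (45%), PC3 0.0833 (8.33%);  cumulative: 0.4667, 0.9167, 1


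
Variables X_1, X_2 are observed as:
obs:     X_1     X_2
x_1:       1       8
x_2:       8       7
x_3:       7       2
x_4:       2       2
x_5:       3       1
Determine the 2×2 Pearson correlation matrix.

Step 1 — column means:
  mean(X_1) = (1 + 8 + 7 + 2 + 3) / 5 = 21/5 = 4.2
  mean(X_2) = (8 + 7 + 2 + 2 + 1) / 5 = 20/5 = 4

Step 2 — sample variances and covariances s[i,j] = (1/(n-1)) · Σ_k (x_{k,i} - mean_i) · (x_{k,j} - mean_j), with n-1 = 4:
  s[X_1,X_1] = ((-3.2)·(-3.2) + (3.8)·(3.8) + (2.8)·(2.8) + (-2.2)·(-2.2) + (-1.2)·(-1.2)) / 4 = 38.8/4 = 9.7
  s[X_1,X_2] = ((-3.2)·(4) + (3.8)·(3) + (2.8)·(-2) + (-2.2)·(-2) + (-1.2)·(-3)) / 4 = 1/4 = 0.25
  s[X_2,X_2] = ((4)·(4) + (3)·(3) + (-2)·(-2) + (-2)·(-2) + (-3)·(-3)) / 4 = 42/4 = 10.5
  Sample standard deviations s_i = √(s[i,i]):
  s(X_1) = √(9.7) = 3.1145
  s(X_2) = √(10.5) = 3.2404

Step 3 — r_{ij} = s_{ij} / (s_i · s_j):
  r[X_1,X_1] = 1 (diagonal).
  r[X_1,X_2] = 0.25 / (3.1145 · 3.2404) = 0.25 / 10.0921 = 0.0248
  r[X_2,X_2] = 1 (diagonal).

R is symmetric with unit diagonal. Assembling:

R = [[1, 0.0248],
 [0.0248, 1]]


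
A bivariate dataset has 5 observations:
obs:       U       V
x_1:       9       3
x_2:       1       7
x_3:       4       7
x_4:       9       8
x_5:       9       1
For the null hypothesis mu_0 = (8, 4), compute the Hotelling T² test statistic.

Step 1 — sample mean vector:
  mean(U) = (9 + 1 + 4 + 9 + 9) / 5 = 32/5 = 6.4
  mean(V) = (3 + 7 + 7 + 8 + 1) / 5 = 26/5 = 5.2
  x̄ = (6.4, 5.2),  deviation x̄ - mu_0 = (6.4, 5.2) - (8, 4) = (-1.6, 1.2).

Step 2 — sample covariance matrix, S[i,j] = (1/(n-1)) · Σ_k (x_{k,i} - mean_i) · (x_{k,j} - mean_j), divisor n-1 = 4:
  S[U,U] = ((2.6)·(2.6) + (-5.4)·(-5.4) + (-2.4)·(-2.4) + (2.6)·(2.6) + (2.6)·(2.6)) / 4 = 55.2/4 = 13.8
  S[U,V] = ((2.6)·(-2.2) + (-5.4)·(1.8) + (-2.4)·(1.8) + (2.6)·(2.8) + (2.6)·(-4.2)) / 4 = -23.4/4 = -5.85
  S[V,V] = ((-2.2)·(-2.2) + (1.8)·(1.8) + (1.8)·(1.8) + (2.8)·(2.8) + (-4.2)·(-4.2)) / 4 = 36.8/4 = 9.2
  S = [[13.8, -5.85],
 [-5.85, 9.2]].

Step 3 — invert S. det(S) = 13.8·9.2 - (-5.85)² = 92.7375.
  S^{-1} = (1/det) · [[d, -b], [-b, a]] = [[0.0992, 0.0631],
 [0.0631, 0.1488]].

Step 4 — quadratic form (x̄ - mu_0)^T · S^{-1} · (x̄ - mu_0):
  S^{-1} · (x̄ - mu_0) = (-0.083, 0.0776),
  (x̄ - mu_0)^T · [...] = (-1.6)·(-0.083) + (1.2)·(0.0776) = 0.226.

Step 5 — scale by n: T² = 5 · 0.226 = 1.1301.

T² ≈ 1.1301


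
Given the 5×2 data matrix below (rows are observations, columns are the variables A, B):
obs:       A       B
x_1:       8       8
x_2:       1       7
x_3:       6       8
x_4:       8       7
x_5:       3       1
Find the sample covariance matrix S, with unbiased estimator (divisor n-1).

Step 1 — column means:
  mean(A) = (8 + 1 + 6 + 8 + 3) / 5 = 26/5 = 5.2
  mean(B) = (8 + 7 + 8 + 7 + 1) / 5 = 31/5 = 6.2

Step 2 — sample covariance S[i,j] = (1/(n-1)) · Σ_k (x_{k,i} - mean_i) · (x_{k,j} - mean_j), with n-1 = 4.
  S[A,A] = ((2.8)·(2.8) + (-4.2)·(-4.2) + (0.8)·(0.8) + (2.8)·(2.8) + (-2.2)·(-2.2)) / 4 = 38.8/4 = 9.7
  S[A,B] = ((2.8)·(1.8) + (-4.2)·(0.8) + (0.8)·(1.8) + (2.8)·(0.8) + (-2.2)·(-5.2)) / 4 = 16.8/4 = 4.2
  S[B,B] = ((1.8)·(1.8) + (0.8)·(0.8) + (1.8)·(1.8) + (0.8)·(0.8) + (-5.2)·(-5.2)) / 4 = 34.8/4 = 8.7

S is symmetric (S[j,i] = S[i,j]). Assembling:

S = [[9.7, 4.2],
 [4.2, 8.7]]


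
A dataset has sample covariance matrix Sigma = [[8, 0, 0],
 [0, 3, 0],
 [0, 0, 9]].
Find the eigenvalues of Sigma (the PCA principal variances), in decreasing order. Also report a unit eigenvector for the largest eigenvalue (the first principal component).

Step 1 — characteristic polynomial p(λ) = det(λI - Sigma) = λ³ - tr·λ² + c_1·λ - det, where tr = trace, c_1 = sum of the principal 2×2 minors, det = det(Sigma):
  tr = 8 + 3 + 9 = 20,
  c_1 = (8·3 - (0)²) + (8·9 - (0)²) + (3·9 - (0)²) = 24 + 72 + 27 = 123,
  det = 8·(3·9 - (0)²) - (0)·((0)·9 - (0)·(0)) + (0)·((0)·(0) - 3·(0)) = 8·(27) - (0)·(0) + (0)·(0) = 216.
  So p(λ) = λ³ - 20λ² + 123λ - 216.
Step 2 — look for an integer root (rational root theorem: any rational root is an integer divisor of 216). Testing λ = 3:
  p(3) = 27 - 180 + 369 - 216 = 0  ✓
  Dividing out (λ - 3): p(λ) = (λ - 3)(λ² - 17λ + 72).
Step 3 — remaining eigenvalues from the quadratic λ² - 17λ + 72 = 0:
  Δ = 17² - 4·72 = 289 - 288 = 1,  λ = (17 ± √1)/2 = (17 ± 1)/2 = 9 or 8.
  Sorted: λ_1 = 9,  λ_2 = 8,  λ_3 = 3  (check: sum = 20 = tr ✓).

Step 4 — unit eigenvector for λ_1 = 9: v spans the null space of (Sigma - λ_1 I), whose rows are
  r_1 = (-1, 0, 0),  r_2 = (0, -6, 0),  r_3 = (0, 0, 0).
  v is orthogonal to every row, so take v ∝ r_1 × r_2 = ((0)·(0) - (0)·(-6), (0)·(0) - (-1)·(0), (-1)·(-6) - (0)·(0)) = (0, 0, 6).
  Rescale (divide by 6): u = (0, 0, 1).
  ||u|| = √((0)² + (0)² + (1)²) = √(1) = 1,  v_1 = u/||u|| ≈ (0, 0, 1) (||v_1|| = 1).

λ_1 = 9,  λ_2 = 8,  λ_3 = 3;  v_1 ≈ (0, 0, 1)


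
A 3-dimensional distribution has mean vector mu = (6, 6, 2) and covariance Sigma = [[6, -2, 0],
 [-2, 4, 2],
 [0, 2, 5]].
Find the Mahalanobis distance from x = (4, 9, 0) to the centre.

Step 1 — centre the observation: (x - mu) = (-2, 3, -2).

Step 2 — invert Sigma (cofactor / det for 3×3, or solve directly):
  Sigma^{-1} = [[0.2105, 0.1316, -0.0526],
 [0.1316, 0.3947, -0.1579],
 [-0.0526, -0.1579, 0.2632]].

Step 3 — form the quadratic (x - mu)^T · Sigma^{-1} · (x - mu):
  Sigma^{-1} · (x - mu) = (0.0789, 1.2368, -0.8947).
  (x - mu)^T · [Sigma^{-1} · (x - mu)] = (-2)·(0.0789) + (3)·(1.2368) + (-2)·(-0.8947) = 5.3421.

Step 4 — take square root: d = √(5.3421) ≈ 2.3113.

d(x, mu) = √(5.3421) ≈ 2.3113


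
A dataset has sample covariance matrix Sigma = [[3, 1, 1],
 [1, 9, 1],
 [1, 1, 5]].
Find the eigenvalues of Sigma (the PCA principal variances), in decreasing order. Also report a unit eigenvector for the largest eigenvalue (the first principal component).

Step 1 — characteristic polynomial p(λ) = det(λI - Sigma) = λ³ - tr·λ² + c_1·λ - det, where tr = trace, c_1 = sum of the principal 2×2 minors, det = det(Sigma):
  tr = 3 + 9 + 5 = 17,
  c_1 = (3·9 - (1)²) + (3·5 - (1)²) + (9·5 - (1)²) = 26 + 14 + 44 = 84,
  det = 3·(9·5 - (1)²) - (1)·((1)·5 - (1)·(1)) + (1)·((1)·(1) - 9·(1)) = 3·(44) - (1)·(4) + (1)·(-8) = 120.
  So p(λ) = λ³ - 17λ² + 84λ - 120.
Step 2 — look for an integer root (rational root theorem: any rational root is an integer divisor of 120). Testing λ = 5:
  p(5) = 125 - 425 + 420 - 120 = 0  ✓
  Dividing out (λ - 5): p(λ) = (λ - 5)(λ² - 12λ + 24).
Step 3 — remaining eigenvalues from the quadratic λ² - 12λ + 24 = 0:
  Δ = 12² - 4·24 = 144 - 96 = 48,  λ = (12 ± √48)/2 = (12 ± 6.9282)/2 ≈ 9.4641 or 2.5359.
  Sorted: λ_1 = 9.4641,  λ_2 = 5,  λ_3 = 2.5359  (check: sum = 17 = tr ✓).

Step 4 — unit eigenvector for λ_1 ≈ 9.4641: v spans the null space of (Sigma - λ_1 I), whose rows are
  r_1 = (-6.4641, 1, 1),  r_2 = (1, -0.4641, 1),  r_3 = (1, 1, -4.4641).
  v is orthogonal to every row, so take v ∝ r_1 × r_2 = ((1)·(1) - (1)·(-0.4641), (1)·(1) - (-6.4641)·(1), (-6.4641)·(-0.4641) - (1)·(1)) ≈ (1.4641, 7.4641, 2).
  Let u = (1.4641, 7.4641, 2).
  ||u|| = √((1.4641)² + (7.4641)² + (2)²) = √(61.8564) ≈ 7.8649,  v_1 = u/||u|| ≈ (0.1862, 0.949, 0.2543) (||v_1|| = 1).

λ_1 = 9.4641,  λ_2 = 5,  λ_3 = 2.5359;  v_1 ≈ (0.1862, 0.949, 0.2543)


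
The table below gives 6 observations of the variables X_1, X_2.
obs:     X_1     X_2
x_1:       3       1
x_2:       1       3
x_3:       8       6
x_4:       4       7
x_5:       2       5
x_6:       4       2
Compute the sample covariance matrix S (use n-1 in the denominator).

Step 1 — column means:
  mean(X_1) = (3 + 1 + 8 + 4 + 2 + 4) / 6 = 22/6 = 3.6667
  mean(X_2) = (1 + 3 + 6 + 7 + 5 + 2) / 6 = 24/6 = 4

Step 2 — sample covariance S[i,j] = (1/(n-1)) · Σ_k (x_{k,i} - mean_i) · (x_{k,j} - mean_j), with n-1 = 5.
  S[X_1,X_1] = ((-0.6667)·(-0.6667) + (-2.6667)·(-2.6667) + (4.3333)·(4.3333) + (0.3333)·(0.3333) + (-1.6667)·(-1.6667) + (0.3333)·(0.3333)) / 5 = 29.3333/5 = 5.8667
  S[X_1,X_2] = ((-0.6667)·(-3) + (-2.6667)·(-1) + (4.3333)·(2) + (0.3333)·(3) + (-1.6667)·(1) + (0.3333)·(-2)) / 5 = 12/5 = 2.4
  S[X_2,X_2] = ((-3)·(-3) + (-1)·(-1) + (2)·(2) + (3)·(3) + (1)·(1) + (-2)·(-2)) / 5 = 28/5 = 5.6

S is symmetric (S[j,i] = S[i,j]). Assembling:

S = [[5.8667, 2.4],
 [2.4, 5.6]]


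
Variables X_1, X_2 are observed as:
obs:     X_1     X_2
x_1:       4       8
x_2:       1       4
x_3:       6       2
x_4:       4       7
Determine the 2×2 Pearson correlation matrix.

Step 1 — column means:
  mean(X_1) = (4 + 1 + 6 + 4) / 4 = 15/4 = 3.75
  mean(X_2) = (8 + 4 + 2 + 7) / 4 = 21/4 = 5.25

Step 2 — sample variances and covariances s[i,j] = (1/(n-1)) · Σ_k (x_{k,i} - mean_i) · (x_{k,j} - mean_j), with n-1 = 3:
  s[X_1,X_1] = ((0.25)·(0.25) + (-2.75)·(-2.75) + (2.25)·(2.25) + (0.25)·(0.25)) / 3 = 12.75/3 = 4.25
  s[X_1,X_2] = ((0.25)·(2.75) + (-2.75)·(-1.25) + (2.25)·(-3.25) + (0.25)·(1.75)) / 3 = -2.75/3 = -0.9167
  s[X_2,X_2] = ((2.75)·(2.75) + (-1.25)·(-1.25) + (-3.25)·(-3.25) + (1.75)·(1.75)) / 3 = 22.75/3 = 7.5833
  Sample standard deviations s_i = √(s[i,i]):
  s(X_1) = √(4.25) = 2.0616
  s(X_2) = √(7.5833) = 2.7538

Step 3 — r_{ij} = s_{ij} / (s_i · s_j):
  r[X_1,X_1] = 1 (diagonal).
  r[X_1,X_2] = -0.9167 / (2.0616 · 2.7538) = -0.9167 / 5.6771 = -0.1615
  r[X_2,X_2] = 1 (diagonal).

R is symmetric with unit diagonal. Assembling:

R = [[1, -0.1615],
 [-0.1615, 1]]


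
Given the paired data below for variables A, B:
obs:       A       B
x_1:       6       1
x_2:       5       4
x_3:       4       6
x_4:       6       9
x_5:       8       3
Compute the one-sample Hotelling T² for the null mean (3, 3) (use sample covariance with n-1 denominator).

Step 1 — sample mean vector:
  mean(A) = (6 + 5 + 4 + 6 + 8) / 5 = 29/5 = 5.8
  mean(B) = (1 + 4 + 6 + 9 + 3) / 5 = 23/5 = 4.6
  x̄ = (5.8, 4.6),  deviation x̄ - mu_0 = (5.8, 4.6) - (3, 3) = (2.8, 1.6).

Step 2 — sample covariance matrix, S[i,j] = (1/(n-1)) · Σ_k (x_{k,i} - mean_i) · (x_{k,j} - mean_j), divisor n-1 = 4:
  S[A,A] = ((0.2)·(0.2) + (-0.8)·(-0.8) + (-1.8)·(-1.8) + (0.2)·(0.2) + (2.2)·(2.2)) / 4 = 8.8/4 = 2.2
  S[A,B] = ((0.2)·(-3.6) + (-0.8)·(-0.6) + (-1.8)·(1.4) + (0.2)·(4.4) + (2.2)·(-1.6)) / 4 = -5.4/4 = -1.35
  S[B,B] = ((-3.6)·(-3.6) + (-0.6)·(-0.6) + (1.4)·(1.4) + (4.4)·(4.4) + (-1.6)·(-1.6)) / 4 = 37.2/4 = 9.3
  S = [[2.2, -1.35],
 [-1.35, 9.3]].

Step 3 — invert S. det(S) = 2.2·9.3 - (-1.35)² = 18.6375.
  S^{-1} = (1/det) · [[d, -b], [-b, a]] = [[0.499, 0.0724],
 [0.0724, 0.118]].

Step 4 — quadratic form (x̄ - mu_0)^T · S^{-1} · (x̄ - mu_0):
  S^{-1} · (x̄ - mu_0) = (1.5131, 0.3917),
  (x̄ - mu_0)^T · [...] = (2.8)·(1.5131) + (1.6)·(0.3917) = 4.8633.

Step 5 — scale by n: T² = 5 · 4.8633 = 24.3166.

T² ≈ 24.3166


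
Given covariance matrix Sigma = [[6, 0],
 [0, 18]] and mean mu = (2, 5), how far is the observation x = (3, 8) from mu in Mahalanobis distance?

Step 1 — centre the observation: (x - mu) = (1, 3).

Step 2 — invert Sigma. det(Sigma) = 6·18 - (0)² = 108.
  Sigma^{-1} = (1/det) · [[d, -b], [-b, a]] = [[0.1667, 0],
 [0, 0.0556]].

Step 3 — form the quadratic (x - mu)^T · Sigma^{-1} · (x - mu):
  Sigma^{-1} · (x - mu) = (0.1667, 0.1667).
  (x - mu)^T · [Sigma^{-1} · (x - mu)] = (1)·(0.1667) + (3)·(0.1667) = 0.6667.

Step 4 — take square root: d = √(0.6667) ≈ 0.8165.

d(x, mu) = √(0.6667) ≈ 0.8165


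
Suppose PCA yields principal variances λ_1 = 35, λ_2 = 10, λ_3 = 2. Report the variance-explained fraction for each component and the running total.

Step 1 — total variance = trace(Sigma) = Σ λ_i = 35 + 10 + 2 = 47.

Step 2 — fraction explained by component i = λ_i / Σ λ:
  PC1: 35/47 = 0.7447
  PC2: 10/47 = 0.2128
  PC3: 2/47 = 0.0426

Step 3 — cumulative fraction after k components = (λ_1 + ... + λ_k) / Σ λ:
  k = 1: 35/47 = 0.7447
  k = 2: (35 + 10)/47 = 45/47 = 0.9574
  k = 3: (35 + 10 + 2)/47 = 47/47 = 1

Summary (fraction, with percent):

explained: PC1 0.7447 (74.47%), PC2 0.2128 (21.28%), PC3 0.0426 (4.26%);  cumulative: 0.7447, 0.9574, 1


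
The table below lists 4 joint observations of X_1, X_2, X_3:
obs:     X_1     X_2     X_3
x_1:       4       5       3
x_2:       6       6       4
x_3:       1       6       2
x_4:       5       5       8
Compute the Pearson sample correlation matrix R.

Step 1 — column means:
  mean(X_1) = (4 + 6 + 1 + 5) / 4 = 16/4 = 4
  mean(X_2) = (5 + 6 + 6 + 5) / 4 = 22/4 = 5.5
  mean(X_3) = (3 + 4 + 2 + 8) / 4 = 17/4 = 4.25

Step 2 — sample variances and covariances s[i,j] = (1/(n-1)) · Σ_k (x_{k,i} - mean_i) · (x_{k,j} - mean_j), with n-1 = 3:
  s[X_1,X_1] = ((0)·(0) + (2)·(2) + (-3)·(-3) + (1)·(1)) / 3 = 14/3 = 4.6667
  s[X_1,X_2] = ((0)·(-0.5) + (2)·(0.5) + (-3)·(0.5) + (1)·(-0.5)) / 3 = -1/3 = -0.3333
  s[X_1,X_3] = ((0)·(-1.25) + (2)·(-0.25) + (-3)·(-2.25) + (1)·(3.75)) / 3 = 10/3 = 3.3333
  s[X_2,X_2] = ((-0.5)·(-0.5) + (0.5)·(0.5) + (0.5)·(0.5) + (-0.5)·(-0.5)) / 3 = 1/3 = 0.3333
  s[X_2,X_3] = ((-0.5)·(-1.25) + (0.5)·(-0.25) + (0.5)·(-2.25) + (-0.5)·(3.75)) / 3 = -2.5/3 = -0.8333
  s[X_3,X_3] = ((-1.25)·(-1.25) + (-0.25)·(-0.25) + (-2.25)·(-2.25) + (3.75)·(3.75)) / 3 = 20.75/3 = 6.9167
  Sample standard deviations s_i = √(s[i,i]):
  s(X_1) = √(4.6667) = 2.1602
  s(X_2) = √(0.3333) = 0.5774
  s(X_3) = √(6.9167) = 2.63

Step 3 — r_{ij} = s_{ij} / (s_i · s_j):
  r[X_1,X_1] = 1 (diagonal).
  r[X_1,X_2] = -0.3333 / (2.1602 · 0.5774) = -0.3333 / 1.2472 = -0.2673
  r[X_1,X_3] = 3.3333 / (2.1602 · 2.63) = 3.3333 / 5.6814 = 0.5867
  r[X_2,X_2] = 1 (diagonal).
  r[X_2,X_3] = -0.8333 / (0.5774 · 2.63) = -0.8333 / 1.5184 = -0.5488
  r[X_3,X_3] = 1 (diagonal).

R is symmetric with unit diagonal. Assembling:

R = [[1, -0.2673, 0.5867],
 [-0.2673, 1, -0.5488],
 [0.5867, -0.5488, 1]]


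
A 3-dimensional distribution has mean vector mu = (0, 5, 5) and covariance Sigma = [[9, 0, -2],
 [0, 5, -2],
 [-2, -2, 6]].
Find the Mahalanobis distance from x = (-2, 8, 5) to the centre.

Step 1 — centre the observation: (x - mu) = (-2, 3, 0).

Step 2 — invert Sigma (cofactor / det for 3×3, or solve directly):
  Sigma^{-1} = [[0.1215, 0.0187, 0.0467],
 [0.0187, 0.2336, 0.0841],
 [0.0467, 0.0841, 0.2103]].

Step 3 — form the quadratic (x - mu)^T · Sigma^{-1} · (x - mu):
  Sigma^{-1} · (x - mu) = (-0.1869, 0.6636, 0.1589).
  (x - mu)^T · [Sigma^{-1} · (x - mu)] = (-2)·(-0.1869) + (3)·(0.6636) + (0)·(0.1589) = 2.3645.

Step 4 — take square root: d = √(2.3645) ≈ 1.5377.

d(x, mu) = √(2.3645) ≈ 1.5377


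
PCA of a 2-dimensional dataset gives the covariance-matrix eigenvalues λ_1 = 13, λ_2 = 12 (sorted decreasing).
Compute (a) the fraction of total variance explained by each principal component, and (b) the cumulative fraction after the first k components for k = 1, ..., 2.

Step 1 — total variance = trace(Sigma) = Σ λ_i = 13 + 12 = 25.

Step 2 — fraction explained by component i = λ_i / Σ λ:
  PC1: 13/25 = 0.52
  PC2: 12/25 = 0.48

Step 3 — cumulative fraction after k components = (λ_1 + ... + λ_k) / Σ λ:
  k = 1: 13/25 = 0.52
  k = 2: (13 + 12)/25 = 25/25 = 1

Summary (fraction, with percent):

explained: PC1 0.52 (52%), PC2 0.48 (48%);  cumulative: 0.52, 1


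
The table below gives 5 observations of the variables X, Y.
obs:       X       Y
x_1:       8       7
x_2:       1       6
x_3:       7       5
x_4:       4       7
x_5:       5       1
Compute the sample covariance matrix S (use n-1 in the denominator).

Step 1 — column means:
  mean(X) = (8 + 1 + 7 + 4 + 5) / 5 = 25/5 = 5
  mean(Y) = (7 + 6 + 5 + 7 + 1) / 5 = 26/5 = 5.2

Step 2 — sample covariance S[i,j] = (1/(n-1)) · Σ_k (x_{k,i} - mean_i) · (x_{k,j} - mean_j), with n-1 = 4.
  S[X,X] = ((3)·(3) + (-4)·(-4) + (2)·(2) + (-1)·(-1) + (0)·(0)) / 4 = 30/4 = 7.5
  S[X,Y] = ((3)·(1.8) + (-4)·(0.8) + (2)·(-0.2) + (-1)·(1.8) + (0)·(-4.2)) / 4 = 0/4 = 0
  S[Y,Y] = ((1.8)·(1.8) + (0.8)·(0.8) + (-0.2)·(-0.2) + (1.8)·(1.8) + (-4.2)·(-4.2)) / 4 = 24.8/4 = 6.2

S is symmetric (S[j,i] = S[i,j]). Assembling:

S = [[7.5, 0],
 [0, 6.2]]


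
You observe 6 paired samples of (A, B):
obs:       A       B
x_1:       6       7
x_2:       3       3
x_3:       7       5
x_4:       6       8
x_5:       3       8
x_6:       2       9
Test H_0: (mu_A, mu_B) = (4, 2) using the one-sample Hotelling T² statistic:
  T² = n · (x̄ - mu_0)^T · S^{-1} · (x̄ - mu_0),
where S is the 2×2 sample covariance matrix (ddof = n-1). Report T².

Step 1 — sample mean vector:
  mean(A) = (6 + 3 + 7 + 6 + 3 + 2) / 6 = 27/6 = 4.5
  mean(B) = (7 + 3 + 5 + 8 + 8 + 9) / 6 = 40/6 = 6.6667
  x̄ = (4.5, 6.6667),  deviation x̄ - mu_0 = (4.5, 6.6667) - (4, 2) = (0.5, 4.6667).

Step 2 — sample covariance matrix, S[i,j] = (1/(n-1)) · Σ_k (x_{k,i} - mean_i) · (x_{k,j} - mean_j), divisor n-1 = 5:
  S[A,A] = ((1.5)·(1.5) + (-1.5)·(-1.5) + (2.5)·(2.5) + (1.5)·(1.5) + (-1.5)·(-1.5) + (-2.5)·(-2.5)) / 5 = 21.5/5 = 4.3
  S[A,B] = ((1.5)·(0.3333) + (-1.5)·(-3.6667) + (2.5)·(-1.6667) + (1.5)·(1.3333) + (-1.5)·(1.3333) + (-2.5)·(2.3333)) / 5 = -4/5 = -0.8
  S[B,B] = ((0.3333)·(0.3333) + (-3.6667)·(-3.6667) + (-1.6667)·(-1.6667) + (1.3333)·(1.3333) + (1.3333)·(1.3333) + (2.3333)·(2.3333)) / 5 = 25.3333/5 = 5.0667
  S = [[4.3, -0.8],
 [-0.8, 5.0667]].

Step 3 — invert S. det(S) = 4.3·5.0667 - (-0.8)² = 21.1467.
  S^{-1} = (1/det) · [[d, -b], [-b, a]] = [[0.2396, 0.0378],
 [0.0378, 0.2033]].

Step 4 — quadratic form (x̄ - mu_0)^T · S^{-1} · (x̄ - mu_0):
  S^{-1} · (x̄ - mu_0) = (0.2963, 0.9678),
  (x̄ - mu_0)^T · [...] = (0.5)·(0.2963) + (4.6667)·(0.9678) = 4.6648.

Step 5 — scale by n: T² = 6 · 4.6648 = 27.9887.

T² ≈ 27.9887


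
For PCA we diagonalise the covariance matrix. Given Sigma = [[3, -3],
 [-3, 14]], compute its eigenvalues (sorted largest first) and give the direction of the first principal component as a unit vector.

Step 1 — characteristic polynomial of 2×2 Sigma:
  det(Sigma - λI) = λ² - trace · λ + det = 0.
  trace = 3 + 14 = 17, det = 3·14 - (-3)² = 33.
Step 2 — discriminant:
  Δ = trace² - 4·det = 289 - 132 = 157.
Step 3 — eigenvalues:
  λ = (trace ± √Δ)/2 = (17 ± 12.53)/2,
  λ_1 = 14.765,  λ_2 = 2.235.

Step 4 — unit eigenvector for λ_1: solve (Sigma - λ_1 I)v = 0. First row:
  (3 - 14.765)·v_x + (-3)·v_y = 0, i.e. (-11.765)·v_x + (-3)·v_y = 0,
  so v ∝ (b, λ_1 - a) = (-3, 11.765); multiply by -1 so the first entry is positive: u = (3, -11.765).
  ||u|| = √((3)² + (-11.765)²) = √(147.4148) ≈ 12.1414,
  v_1 = u/||u|| ≈ (0.2471, -0.969) (||v_1|| = 1).

λ_1 = 14.765,  λ_2 = 2.235;  v_1 ≈ (0.2471, -0.969)


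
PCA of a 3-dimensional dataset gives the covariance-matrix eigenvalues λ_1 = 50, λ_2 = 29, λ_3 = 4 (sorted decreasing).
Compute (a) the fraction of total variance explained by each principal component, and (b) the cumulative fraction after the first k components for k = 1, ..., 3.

Step 1 — total variance = trace(Sigma) = Σ λ_i = 50 + 29 + 4 = 83.

Step 2 — fraction explained by component i = λ_i / Σ λ:
  PC1: 50/83 = 0.6024
  PC2: 29/83 = 0.3494
  PC3: 4/83 = 0.0482

Step 3 — cumulative fraction after k components = (λ_1 + ... + λ_k) / Σ λ:
  k = 1: 50/83 = 0.6024
  k = 2: (50 + 29)/83 = 79/83 = 0.9518
  k = 3: (50 + 29 + 4)/83 = 83/83 = 1

Summary (fraction, with percent):

explained: PC1 0.6024 (60.24%), PC2 0.3494 (34.94%), PC3 0.0482 (4.82%);  cumulative: 0.6024, 0.9518, 1


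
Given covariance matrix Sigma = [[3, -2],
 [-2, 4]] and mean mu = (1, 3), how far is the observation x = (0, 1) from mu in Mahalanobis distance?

Step 1 — centre the observation: (x - mu) = (-1, -2).

Step 2 — invert Sigma. det(Sigma) = 3·4 - (-2)² = 8.
  Sigma^{-1} = (1/det) · [[d, -b], [-b, a]] = [[0.5, 0.25],
 [0.25, 0.375]].

Step 3 — form the quadratic (x - mu)^T · Sigma^{-1} · (x - mu):
  Sigma^{-1} · (x - mu) = (-1, -1).
  (x - mu)^T · [Sigma^{-1} · (x - mu)] = (-1)·(-1) + (-2)·(-1) = 3.

Step 4 — take square root: d = √(3) ≈ 1.7321.

d(x, mu) = √(3) ≈ 1.7321


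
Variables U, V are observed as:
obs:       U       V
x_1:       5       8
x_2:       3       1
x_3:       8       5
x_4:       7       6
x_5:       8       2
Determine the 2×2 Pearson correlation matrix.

Step 1 — column means:
  mean(U) = (5 + 3 + 8 + 7 + 8) / 5 = 31/5 = 6.2
  mean(V) = (8 + 1 + 5 + 6 + 2) / 5 = 22/5 = 4.4

Step 2 — sample variances and covariances s[i,j] = (1/(n-1)) · Σ_k (x_{k,i} - mean_i) · (x_{k,j} - mean_j), with n-1 = 4:
  s[U,U] = ((-1.2)·(-1.2) + (-3.2)·(-3.2) + (1.8)·(1.8) + (0.8)·(0.8) + (1.8)·(1.8)) / 4 = 18.8/4 = 4.7
  s[U,V] = ((-1.2)·(3.6) + (-3.2)·(-3.4) + (1.8)·(0.6) + (0.8)·(1.6) + (1.8)·(-2.4)) / 4 = 4.6/4 = 1.15
  s[V,V] = ((3.6)·(3.6) + (-3.4)·(-3.4) + (0.6)·(0.6) + (1.6)·(1.6) + (-2.4)·(-2.4)) / 4 = 33.2/4 = 8.3
  Sample standard deviations s_i = √(s[i,i]):
  s(U) = √(4.7) = 2.1679
  s(V) = √(8.3) = 2.881

Step 3 — r_{ij} = s_{ij} / (s_i · s_j):
  r[U,U] = 1 (diagonal).
  r[U,V] = 1.15 / (2.1679 · 2.881) = 1.15 / 6.2458 = 0.1841
  r[V,V] = 1 (diagonal).

R is symmetric with unit diagonal. Assembling:

R = [[1, 0.1841],
 [0.1841, 1]]


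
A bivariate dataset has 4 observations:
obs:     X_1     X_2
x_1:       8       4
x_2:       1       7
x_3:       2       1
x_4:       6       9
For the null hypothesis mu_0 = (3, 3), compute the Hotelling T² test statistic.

Step 1 — sample mean vector:
  mean(X_1) = (8 + 1 + 2 + 6) / 4 = 17/4 = 4.25
  mean(X_2) = (4 + 7 + 1 + 9) / 4 = 21/4 = 5.25
  x̄ = (4.25, 5.25),  deviation x̄ - mu_0 = (4.25, 5.25) - (3, 3) = (1.25, 2.25).

Step 2 — sample covariance matrix, S[i,j] = (1/(n-1)) · Σ_k (x_{k,i} - mean_i) · (x_{k,j} - mean_j), divisor n-1 = 3:
  S[X_1,X_1] = ((3.75)·(3.75) + (-3.25)·(-3.25) + (-2.25)·(-2.25) + (1.75)·(1.75)) / 3 = 32.75/3 = 10.9167
  S[X_1,X_2] = ((3.75)·(-1.25) + (-3.25)·(1.75) + (-2.25)·(-4.25) + (1.75)·(3.75)) / 3 = 5.75/3 = 1.9167
  S[X_2,X_2] = ((-1.25)·(-1.25) + (1.75)·(1.75) + (-4.25)·(-4.25) + (3.75)·(3.75)) / 3 = 36.75/3 = 12.25
  S = [[10.9167, 1.9167],
 [1.9167, 12.25]].

Step 3 — invert S. det(S) = 10.9167·12.25 - (1.9167)² = 130.0556.
  S^{-1} = (1/det) · [[d, -b], [-b, a]] = [[0.0942, -0.0147],
 [-0.0147, 0.0839]].

Step 4 — quadratic form (x̄ - mu_0)^T · S^{-1} · (x̄ - mu_0):
  S^{-1} · (x̄ - mu_0) = (0.0846, 0.1704),
  (x̄ - mu_0)^T · [...] = (1.25)·(0.0846) + (2.25)·(0.1704) = 0.4892.

Step 5 — scale by n: T² = 4 · 0.4892 = 1.9569.

T² ≈ 1.9569


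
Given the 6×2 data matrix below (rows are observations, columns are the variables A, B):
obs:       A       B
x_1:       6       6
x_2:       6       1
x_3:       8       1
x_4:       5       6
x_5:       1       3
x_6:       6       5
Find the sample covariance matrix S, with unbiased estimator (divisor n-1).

Step 1 — column means:
  mean(A) = (6 + 6 + 8 + 5 + 1 + 6) / 6 = 32/6 = 5.3333
  mean(B) = (6 + 1 + 1 + 6 + 3 + 5) / 6 = 22/6 = 3.6667

Step 2 — sample covariance S[i,j] = (1/(n-1)) · Σ_k (x_{k,i} - mean_i) · (x_{k,j} - mean_j), with n-1 = 5.
  S[A,A] = ((0.6667)·(0.6667) + (0.6667)·(0.6667) + (2.6667)·(2.6667) + (-0.3333)·(-0.3333) + (-4.3333)·(-4.3333) + (0.6667)·(0.6667)) / 5 = 27.3333/5 = 5.4667
  S[A,B] = ((0.6667)·(2.3333) + (0.6667)·(-2.6667) + (2.6667)·(-2.6667) + (-0.3333)·(2.3333) + (-4.3333)·(-0.6667) + (0.6667)·(1.3333)) / 5 = -4.3333/5 = -0.8667
  S[B,B] = ((2.3333)·(2.3333) + (-2.6667)·(-2.6667) + (-2.6667)·(-2.6667) + (2.3333)·(2.3333) + (-0.6667)·(-0.6667) + (1.3333)·(1.3333)) / 5 = 27.3333/5 = 5.4667

S is symmetric (S[j,i] = S[i,j]). Assembling:

S = [[5.4667, -0.8667],
 [-0.8667, 5.4667]]


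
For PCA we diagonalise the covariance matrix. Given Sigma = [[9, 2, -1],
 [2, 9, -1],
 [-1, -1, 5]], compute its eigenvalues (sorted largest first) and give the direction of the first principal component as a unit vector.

Step 1 — characteristic polynomial p(λ) = det(λI - Sigma) = λ³ - tr·λ² + c_1·λ - det, where tr = trace, c_1 = sum of the principal 2×2 minors, det = det(Sigma):
  tr = 9 + 9 + 5 = 23,
  c_1 = (9·9 - (2)²) + (9·5 - (-1)²) + (9·5 - (-1)²) = 77 + 44 + 44 = 165,
  det = 9·(9·5 - (-1)²) - (2)·((2)·5 - (-1)·(-1)) + (-1)·((2)·(-1) - 9·(-1)) = 9·(44) - (2)·(9) + (-1)·(7) = 371.
  So p(λ) = λ³ - 23λ² + 165λ - 371.
Step 2 — look for an integer root (rational root theorem: any rational root is an integer divisor of 371). Testing λ = 7:
  p(7) = 343 - 1127 + 1155 - 371 = 0  ✓
  Dividing out (λ - 7): p(λ) = (λ - 7)(λ² - 16λ + 53).
Step 3 — remaining eigenvalues from the quadratic λ² - 16λ + 53 = 0:
  Δ = 16² - 4·53 = 256 - 212 = 44,  λ = (16 ± √44)/2 = (16 ± 6.6332)/2 ≈ 11.3166 or 4.6834.
  Sorted: λ_1 = 11.3166,  λ_2 = 7,  λ_3 = 4.6834  (check: sum = 23 = tr ✓).

Step 4 — unit eigenvector for λ_1 ≈ 11.3166: v spans the null space of (Sigma - λ_1 I), whose rows are
  r_1 = (-2.3166, 2, -1),  r_2 = (2, -2.3166, -1),  r_3 = (-1, -1, -6.3166).
  v is orthogonal to every row, so take v ∝ r_1 × r_2 = ((2)·(-1) - (-1)·(-2.3166), (-1)·(2) - (-2.3166)·(-1), (-2.3166)·(-2.3166) - (2)·(2)) ≈ (-4.3166, -4.3166, 1.3668).
  Rescale (multiply by -1 so the first nonzero entry is positive): u = (4.3166, 4.3166, -1.3668).
  ||u|| = √((4.3166)² + (4.3166)² + (-1.3668)²) = √(39.1345) ≈ 6.2558,  v_1 = u/||u|| ≈ (0.69, 0.69, -0.2185) (||v_1|| = 1).

λ_1 = 11.3166,  λ_2 = 7,  λ_3 = 4.6834;  v_1 ≈ (0.69, 0.69, -0.2185)


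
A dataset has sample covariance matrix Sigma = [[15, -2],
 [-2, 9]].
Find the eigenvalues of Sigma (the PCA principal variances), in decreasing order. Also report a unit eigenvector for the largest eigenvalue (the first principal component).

Step 1 — characteristic polynomial of 2×2 Sigma:
  det(Sigma - λI) = λ² - trace · λ + det = 0.
  trace = 15 + 9 = 24, det = 15·9 - (-2)² = 131.
Step 2 — discriminant:
  Δ = trace² - 4·det = 576 - 524 = 52.
Step 3 — eigenvalues:
  λ = (trace ± √Δ)/2 = (24 ± 7.2111)/2,
  λ_1 = 15.6056,  λ_2 = 8.3944.

Step 4 — unit eigenvector for λ_1: solve (Sigma - λ_1 I)v = 0. First row:
  (15 - 15.6056)·v_x + (-2)·v_y = 0, i.e. (-0.6056)·v_x + (-2)·v_y = 0,
  so v ∝ (b, λ_1 - a) = (-2, 0.6056); multiply by -1 so the first entry is positive: u = (2, -0.6056).
  ||u|| = √((2)² + (-0.6056)²) = √(4.3667) ≈ 2.0897,
  v_1 = u/||u|| ≈ (0.9571, -0.2898) (||v_1|| = 1).

λ_1 = 15.6056,  λ_2 = 8.3944;  v_1 ≈ (0.9571, -0.2898)


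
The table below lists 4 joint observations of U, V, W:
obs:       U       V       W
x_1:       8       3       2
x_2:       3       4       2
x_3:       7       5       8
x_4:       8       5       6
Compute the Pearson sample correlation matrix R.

Step 1 — column means:
  mean(U) = (8 + 3 + 7 + 8) / 4 = 26/4 = 6.5
  mean(V) = (3 + 4 + 5 + 5) / 4 = 17/4 = 4.25
  mean(W) = (2 + 2 + 8 + 6) / 4 = 18/4 = 4.5

Step 2 — sample variances and covariances s[i,j] = (1/(n-1)) · Σ_k (x_{k,i} - mean_i) · (x_{k,j} - mean_j), with n-1 = 3:
  s[U,U] = ((1.5)·(1.5) + (-3.5)·(-3.5) + (0.5)·(0.5) + (1.5)·(1.5)) / 3 = 17/3 = 5.6667
  s[U,V] = ((1.5)·(-1.25) + (-3.5)·(-0.25) + (0.5)·(0.75) + (1.5)·(0.75)) / 3 = 0.5/3 = 0.1667
  s[U,W] = ((1.5)·(-2.5) + (-3.5)·(-2.5) + (0.5)·(3.5) + (1.5)·(1.5)) / 3 = 9/3 = 3
  s[V,V] = ((-1.25)·(-1.25) + (-0.25)·(-0.25) + (0.75)·(0.75) + (0.75)·(0.75)) / 3 = 2.75/3 = 0.9167
  s[V,W] = ((-1.25)·(-2.5) + (-0.25)·(-2.5) + (0.75)·(3.5) + (0.75)·(1.5)) / 3 = 7.5/3 = 2.5
  s[W,W] = ((-2.5)·(-2.5) + (-2.5)·(-2.5) + (3.5)·(3.5) + (1.5)·(1.5)) / 3 = 27/3 = 9
  Sample standard deviations s_i = √(s[i,i]):
  s(U) = √(5.6667) = 2.3805
  s(V) = √(0.9167) = 0.9574
  s(W) = √(9) = 3

Step 3 — r_{ij} = s_{ij} / (s_i · s_j):
  r[U,U] = 1 (diagonal).
  r[U,V] = 0.1667 / (2.3805 · 0.9574) = 0.1667 / 2.2791 = 0.0731
  r[U,W] = 3 / (2.3805 · 3) = 3 / 7.1414 = 0.4201
  r[V,V] = 1 (diagonal).
  r[V,W] = 2.5 / (0.9574 · 3) = 2.5 / 2.8723 = 0.8704
  r[W,W] = 1 (diagonal).

R is symmetric with unit diagonal. Assembling:

R = [[1, 0.0731, 0.4201],
 [0.0731, 1, 0.8704],
 [0.4201, 0.8704, 1]]


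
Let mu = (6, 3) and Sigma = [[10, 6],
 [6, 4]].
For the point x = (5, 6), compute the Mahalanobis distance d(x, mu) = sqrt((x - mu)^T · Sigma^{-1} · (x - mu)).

Step 1 — centre the observation: (x - mu) = (-1, 3).

Step 2 — invert Sigma. det(Sigma) = 10·4 - (6)² = 4.
  Sigma^{-1} = (1/det) · [[d, -b], [-b, a]] = [[1, -1.5],
 [-1.5, 2.5]].

Step 3 — form the quadratic (x - mu)^T · Sigma^{-1} · (x - mu):
  Sigma^{-1} · (x - mu) = (-5.5, 9).
  (x - mu)^T · [Sigma^{-1} · (x - mu)] = (-1)·(-5.5) + (3)·(9) = 32.5.

Step 4 — take square root: d = √(32.5) ≈ 5.7009.

d(x, mu) = √(32.5) ≈ 5.7009


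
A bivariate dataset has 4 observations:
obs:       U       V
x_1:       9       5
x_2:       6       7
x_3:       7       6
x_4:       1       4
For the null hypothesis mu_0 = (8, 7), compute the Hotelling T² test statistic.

Step 1 — sample mean vector:
  mean(U) = (9 + 6 + 7 + 1) / 4 = 23/4 = 5.75
  mean(V) = (5 + 7 + 6 + 4) / 4 = 22/4 = 5.5
  x̄ = (5.75, 5.5),  deviation x̄ - mu_0 = (5.75, 5.5) - (8, 7) = (-2.25, -1.5).

Step 2 — sample covariance matrix, S[i,j] = (1/(n-1)) · Σ_k (x_{k,i} - mean_i) · (x_{k,j} - mean_j), divisor n-1 = 3:
  S[U,U] = ((3.25)·(3.25) + (0.25)·(0.25) + (1.25)·(1.25) + (-4.75)·(-4.75)) / 3 = 34.75/3 = 11.5833
  S[U,V] = ((3.25)·(-0.5) + (0.25)·(1.5) + (1.25)·(0.5) + (-4.75)·(-1.5)) / 3 = 6.5/3 = 2.1667
  S[V,V] = ((-0.5)·(-0.5) + (1.5)·(1.5) + (0.5)·(0.5) + (-1.5)·(-1.5)) / 3 = 5/3 = 1.6667
  S = [[11.5833, 2.1667],
 [2.1667, 1.6667]].

Step 3 — invert S. det(S) = 11.5833·1.6667 - (2.1667)² = 14.6111.
  S^{-1} = (1/det) · [[d, -b], [-b, a]] = [[0.1141, -0.1483],
 [-0.1483, 0.7928]].

Step 4 — quadratic form (x̄ - mu_0)^T · S^{-1} · (x̄ - mu_0):
  S^{-1} · (x̄ - mu_0) = (-0.0342, -0.8555),
  (x̄ - mu_0)^T · [...] = (-2.25)·(-0.0342) + (-1.5)·(-0.8555) = 1.3603.

Step 5 — scale by n: T² = 4 · 1.3603 = 5.4411.

T² ≈ 5.4411


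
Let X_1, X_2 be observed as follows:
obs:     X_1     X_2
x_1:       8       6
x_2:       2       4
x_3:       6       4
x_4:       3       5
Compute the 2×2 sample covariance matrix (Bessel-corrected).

Step 1 — column means:
  mean(X_1) = (8 + 2 + 6 + 3) / 4 = 19/4 = 4.75
  mean(X_2) = (6 + 4 + 4 + 5) / 4 = 19/4 = 4.75

Step 2 — sample covariance S[i,j] = (1/(n-1)) · Σ_k (x_{k,i} - mean_i) · (x_{k,j} - mean_j), with n-1 = 3.
  S[X_1,X_1] = ((3.25)·(3.25) + (-2.75)·(-2.75) + (1.25)·(1.25) + (-1.75)·(-1.75)) / 3 = 22.75/3 = 7.5833
  S[X_1,X_2] = ((3.25)·(1.25) + (-2.75)·(-0.75) + (1.25)·(-0.75) + (-1.75)·(0.25)) / 3 = 4.75/3 = 1.5833
  S[X_2,X_2] = ((1.25)·(1.25) + (-0.75)·(-0.75) + (-0.75)·(-0.75) + (0.25)·(0.25)) / 3 = 2.75/3 = 0.9167

S is symmetric (S[j,i] = S[i,j]). Assembling:

S = [[7.5833, 1.5833],
 [1.5833, 0.9167]]


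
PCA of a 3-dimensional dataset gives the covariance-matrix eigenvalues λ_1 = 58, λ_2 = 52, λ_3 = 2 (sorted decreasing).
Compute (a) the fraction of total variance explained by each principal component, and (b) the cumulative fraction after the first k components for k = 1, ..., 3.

Step 1 — total variance = trace(Sigma) = Σ λ_i = 58 + 52 + 2 = 112.

Step 2 — fraction explained by component i = λ_i / Σ λ:
  PC1: 58/112 = 0.5179
  PC2: 52/112 = 0.4643
  PC3: 2/112 = 0.0179

Step 3 — cumulative fraction after k components = (λ_1 + ... + λ_k) / Σ λ:
  k = 1: 58/112 = 0.5179
  k = 2: (58 + 52)/112 = 110/112 = 0.9821
  k = 3: (58 + 52 + 2)/112 = 112/112 = 1

Summary (fraction, with percent):

explained: PC1 0.5179 (51.79%), PC2 0.4643 (46.43%), PC3 0.0179 (1.79%);  cumulative: 0.5179, 0.9821, 1


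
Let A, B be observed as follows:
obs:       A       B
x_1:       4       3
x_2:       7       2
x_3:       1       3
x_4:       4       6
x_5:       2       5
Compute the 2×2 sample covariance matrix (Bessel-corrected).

Step 1 — column means:
  mean(A) = (4 + 7 + 1 + 4 + 2) / 5 = 18/5 = 3.6
  mean(B) = (3 + 2 + 3 + 6 + 5) / 5 = 19/5 = 3.8

Step 2 — sample covariance S[i,j] = (1/(n-1)) · Σ_k (x_{k,i} - mean_i) · (x_{k,j} - mean_j), with n-1 = 4.
  S[A,A] = ((0.4)·(0.4) + (3.4)·(3.4) + (-2.6)·(-2.6) + (0.4)·(0.4) + (-1.6)·(-1.6)) / 4 = 21.2/4 = 5.3
  S[A,B] = ((0.4)·(-0.8) + (3.4)·(-1.8) + (-2.6)·(-0.8) + (0.4)·(2.2) + (-1.6)·(1.2)) / 4 = -5.4/4 = -1.35
  S[B,B] = ((-0.8)·(-0.8) + (-1.8)·(-1.8) + (-0.8)·(-0.8) + (2.2)·(2.2) + (1.2)·(1.2)) / 4 = 10.8/4 = 2.7

S is symmetric (S[j,i] = S[i,j]). Assembling:

S = [[5.3, -1.35],
 [-1.35, 2.7]]


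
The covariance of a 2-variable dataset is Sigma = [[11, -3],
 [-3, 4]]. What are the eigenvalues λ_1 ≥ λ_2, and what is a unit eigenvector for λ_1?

Step 1 — characteristic polynomial of 2×2 Sigma:
  det(Sigma - λI) = λ² - trace · λ + det = 0.
  trace = 11 + 4 = 15, det = 11·4 - (-3)² = 35.
Step 2 — discriminant:
  Δ = trace² - 4·det = 225 - 140 = 85.
Step 3 — eigenvalues:
  λ = (trace ± √Δ)/2 = (15 ± 9.2195)/2,
  λ_1 = 12.1098,  λ_2 = 2.8902.

Step 4 — unit eigenvector for λ_1: solve (Sigma - λ_1 I)v = 0. First row:
  (11 - 12.1098)·v_x + (-3)·v_y = 0, i.e. (-1.1098)·v_x + (-3)·v_y = 0,
  so v ∝ (b, λ_1 - a) = (-3, 1.1098); multiply by -1 so the first entry is positive: u = (3, -1.1098).
  ||u|| = √((3)² + (-1.1098)²) = √(10.2316) ≈ 3.1987,
  v_1 = u/||u|| ≈ (0.9379, -0.3469) (||v_1|| = 1).

λ_1 = 12.1098,  λ_2 = 2.8902;  v_1 ≈ (0.9379, -0.3469)


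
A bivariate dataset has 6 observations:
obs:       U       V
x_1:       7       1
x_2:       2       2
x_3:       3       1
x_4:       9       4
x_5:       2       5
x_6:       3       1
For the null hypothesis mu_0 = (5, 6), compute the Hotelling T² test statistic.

Step 1 — sample mean vector:
  mean(U) = (7 + 2 + 3 + 9 + 2 + 3) / 6 = 26/6 = 4.3333
  mean(V) = (1 + 2 + 1 + 4 + 5 + 1) / 6 = 14/6 = 2.3333
  x̄ = (4.3333, 2.3333),  deviation x̄ - mu_0 = (4.3333, 2.3333) - (5, 6) = (-0.6667, -3.6667).

Step 2 — sample covariance matrix, S[i,j] = (1/(n-1)) · Σ_k (x_{k,i} - mean_i) · (x_{k,j} - mean_j), divisor n-1 = 5:
  S[U,U] = ((2.6667)·(2.6667) + (-2.3333)·(-2.3333) + (-1.3333)·(-1.3333) + (4.6667)·(4.6667) + (-2.3333)·(-2.3333) + (-1.3333)·(-1.3333)) / 5 = 43.3333/5 = 8.6667
  S[U,V] = ((2.6667)·(-1.3333) + (-2.3333)·(-0.3333) + (-1.3333)·(-1.3333) + (4.6667)·(1.6667) + (-2.3333)·(2.6667) + (-1.3333)·(-1.3333)) / 5 = 2.3333/5 = 0.4667
  S[V,V] = ((-1.3333)·(-1.3333) + (-0.3333)·(-0.3333) + (-1.3333)·(-1.3333) + (1.6667)·(1.6667) + (2.6667)·(2.6667) + (-1.3333)·(-1.3333)) / 5 = 15.3333/5 = 3.0667
  S = [[8.6667, 0.4667],
 [0.4667, 3.0667]].

Step 3 — invert S. det(S) = 8.6667·3.0667 - (0.4667)² = 26.36.
  S^{-1} = (1/det) · [[d, -b], [-b, a]] = [[0.1163, -0.0177],
 [-0.0177, 0.3288]].

Step 4 — quadratic form (x̄ - mu_0)^T · S^{-1} · (x̄ - mu_0):
  S^{-1} · (x̄ - mu_0) = (-0.0126, -1.1937),
  (x̄ - mu_0)^T · [...] = (-0.6667)·(-0.0126) + (-3.6667)·(-1.1937) = 4.3854.

Step 5 — scale by n: T² = 6 · 4.3854 = 26.3126.

T² ≈ 26.3126
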